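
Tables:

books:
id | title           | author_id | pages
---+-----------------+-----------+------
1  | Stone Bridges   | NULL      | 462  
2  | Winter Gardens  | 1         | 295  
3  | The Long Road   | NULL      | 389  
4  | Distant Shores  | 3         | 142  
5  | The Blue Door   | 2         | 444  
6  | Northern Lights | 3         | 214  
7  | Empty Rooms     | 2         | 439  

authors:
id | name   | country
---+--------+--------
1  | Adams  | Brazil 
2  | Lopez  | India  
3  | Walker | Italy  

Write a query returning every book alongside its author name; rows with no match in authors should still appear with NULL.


LEFT JOIN keeps every row from books (the left table); where author_id has no match in authors, the author columns become NULL. Walk through each book:
  - book 1 (Stone Bridges): author_id=NULL, no match -> kept with NULL
  - book 2 (Winter Gardens): author_id=1 -> matches Adams
  - book 3 (The Long Road): author_id=NULL, no match -> kept with NULL
  - book 4 (Distant Shores): author_id=3 -> matches Walker
  - book 5 (The Blue Door): author_id=2 -> matches Lopez
  - book 6 (Northern Lights): author_id=3 -> matches Walker
  - book 7 (Empty Rooms): author_id=2 -> matches Lopez
All 7 rows appear; 2 have NULL author.

SQL:
SELECT a.title, b.name AS author
FROM books a
LEFT JOIN authors b ON a.author_id = b.id

Result:
title           | author
----------------+-------
Stone Bridges   | NULL  
Winter Gardens  | Adams 
The Long Road   | NULL  
Distant Shores  | Walker
The Blue Door   | Lopez 
Northern Lights | Walker
Empty Rooms     | Lopez 


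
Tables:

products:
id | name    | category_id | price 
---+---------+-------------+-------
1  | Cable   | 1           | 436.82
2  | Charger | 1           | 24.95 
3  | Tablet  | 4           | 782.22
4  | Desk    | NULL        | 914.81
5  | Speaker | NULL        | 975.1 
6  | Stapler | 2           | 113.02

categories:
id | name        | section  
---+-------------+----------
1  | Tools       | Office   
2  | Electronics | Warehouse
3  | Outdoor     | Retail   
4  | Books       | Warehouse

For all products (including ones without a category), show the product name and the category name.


LEFT JOIN keeps every row from products (the left table); where category_id has no match in categories, the category columns become NULL. Walk through each product:
  - product 1 (Cable): category_id=1 -> matches Tools
  - product 2 (Charger): category_id=1 -> matches Tools
  - product 3 (Tablet): category_id=4 -> matches Books
  - product 4 (Desk): category_id=NULL, no match -> kept with NULL
  - product 5 (Speaker): category_id=NULL, no match -> kept with NULL
  - product 6 (Stapler): category_id=2 -> matches Electronics
All 6 rows appear; 2 have NULL category.

SQL:
SELECT a.name, b.name AS category
FROM products a
LEFT JOIN categories b ON a.category_id = b.id

Result:
name    | category   
--------+------------
Cable   | Tools      
Charger | Tools      
Tablet  | Books      
Desk    | NULL       
Speaker | NULL       
Stapler | Electronics


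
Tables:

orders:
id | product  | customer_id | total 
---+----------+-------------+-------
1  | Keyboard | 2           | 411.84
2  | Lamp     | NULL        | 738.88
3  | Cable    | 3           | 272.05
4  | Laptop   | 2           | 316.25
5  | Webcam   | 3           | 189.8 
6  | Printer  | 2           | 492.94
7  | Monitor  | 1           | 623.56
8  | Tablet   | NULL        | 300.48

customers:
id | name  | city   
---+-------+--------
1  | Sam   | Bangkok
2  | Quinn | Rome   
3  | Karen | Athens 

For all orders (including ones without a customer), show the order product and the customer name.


LEFT JOIN keeps every row from orders (the left table); where customer_id has no match in customers, the customer columns become NULL. Walk through each order:
  - order 1 (Keyboard): customer_id=2 -> matches Quinn
  - order 2 (Lamp): customer_id=NULL, no match -> kept with NULL
  - order 3 (Cable): customer_id=3 -> matches Karen
  - order 4 (Laptop): customer_id=2 -> matches Quinn
  - order 5 (Webcam): customer_id=3 -> matches Karen
  - order 6 (Printer): customer_id=2 -> matches Quinn
  - order 7 (Monitor): customer_id=1 -> matches Sam
  - order 8 (Tablet): customer_id=NULL, no match -> kept with NULL
All 8 rows appear; 2 have NULL customer.

SQL:
SELECT a.product, b.name AS customer
FROM orders a
LEFT JOIN customers b ON a.customer_id = b.id

Result:
product  | customer
---------+---------
Keyboard | Quinn   
Lamp     | NULL    
Cable    | Karen   
Laptop   | Quinn   
Webcam   | Karen   
Printer  | Quinn   
Monitor  | Sam     
Tablet   | NULL    


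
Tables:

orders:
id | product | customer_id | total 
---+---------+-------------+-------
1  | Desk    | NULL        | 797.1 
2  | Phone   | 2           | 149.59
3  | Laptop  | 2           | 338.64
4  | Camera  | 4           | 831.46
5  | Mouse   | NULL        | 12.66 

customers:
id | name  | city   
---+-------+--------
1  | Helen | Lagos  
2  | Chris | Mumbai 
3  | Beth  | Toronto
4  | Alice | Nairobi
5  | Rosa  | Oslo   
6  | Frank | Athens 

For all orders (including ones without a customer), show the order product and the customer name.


LEFT JOIN keeps every row from orders (the left table); where customer_id has no match in customers, the customer columns become NULL. Walk through each order:
  - order 1 (Desk): customer_id=NULL, no match -> kept with NULL
  - order 2 (Phone): customer_id=2 -> matches Chris
  - order 3 (Laptop): customer_id=2 -> matches Chris
  - order 4 (Camera): customer_id=4 -> matches Alice
  - order 5 (Mouse): customer_id=NULL, no match -> kept with NULL
All 5 rows appear; 2 have NULL customer.

SQL:
SELECT a.product, b.name AS customer
FROM orders a
LEFT JOIN customers b ON a.customer_id = b.id

Result:
product | customer
--------+---------
Desk    | NULL    
Phone   | Chris   
Laptop  | Chris   
Camera  | Alice   
Mouse   | NULL    


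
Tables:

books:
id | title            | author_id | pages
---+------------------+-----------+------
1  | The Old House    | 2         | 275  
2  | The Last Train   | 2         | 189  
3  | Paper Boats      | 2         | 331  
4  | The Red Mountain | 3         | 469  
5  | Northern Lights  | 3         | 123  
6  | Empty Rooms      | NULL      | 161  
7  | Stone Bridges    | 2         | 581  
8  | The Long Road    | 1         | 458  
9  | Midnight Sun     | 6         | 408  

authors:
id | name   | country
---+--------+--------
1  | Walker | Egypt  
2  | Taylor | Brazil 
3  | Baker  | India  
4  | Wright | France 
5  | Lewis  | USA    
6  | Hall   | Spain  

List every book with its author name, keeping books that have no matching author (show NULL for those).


LEFT JOIN keeps every row from books (the left table); where author_id has no match in authors, the author columns become NULL. Walk through each book:
  - book 1 (The Old House): author_id=2 -> matches Taylor
  - book 2 (The Last Train): author_id=2 -> matches Taylor
  - book 3 (Paper Boats): author_id=2 -> matches Taylor
  - book 4 (The Red Mountain): author_id=3 -> matches Baker
  - book 5 (Northern Lights): author_id=3 -> matches Baker
  - book 6 (Empty Rooms): author_id=NULL, no match -> kept with NULL
  - book 7 (Stone Bridges): author_id=2 -> matches Taylor
  - book 8 (The Long Road): author_id=1 -> matches Walker
  - book 9 (Midnight Sun): author_id=6 -> matches Hall
All 9 rows appear; 1 has NULL author.

SQL:
SELECT a.title, b.name AS author
FROM books a
LEFT JOIN authors b ON a.author_id = b.id

Result:
title            | author
-----------------+-------
The Old House    | Taylor
The Last Train   | Taylor
Paper Boats      | Taylor
The Red Mountain | Baker 
Northern Lights  | Baker 
Empty Rooms      | NULL  
Stone Bridges    | Taylor
The Long Road    | Walker
Midnight Sun     | Hall  


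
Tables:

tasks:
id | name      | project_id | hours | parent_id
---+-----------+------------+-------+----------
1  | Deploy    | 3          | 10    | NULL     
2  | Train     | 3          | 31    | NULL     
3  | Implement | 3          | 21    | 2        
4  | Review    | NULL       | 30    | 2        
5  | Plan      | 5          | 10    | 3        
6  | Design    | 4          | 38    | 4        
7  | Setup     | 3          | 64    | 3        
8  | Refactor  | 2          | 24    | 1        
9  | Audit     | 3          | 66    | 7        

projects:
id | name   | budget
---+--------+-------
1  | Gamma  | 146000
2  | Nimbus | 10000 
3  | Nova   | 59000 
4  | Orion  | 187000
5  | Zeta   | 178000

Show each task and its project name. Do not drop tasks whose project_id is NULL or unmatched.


LEFT JOIN keeps every row from tasks (the left table); where project_id has no match in projects, the project columns become NULL. Walk through each task:
  - task 1 (Deploy): project_id=3 -> matches Nova
  - task 2 (Train): project_id=3 -> matches Nova
  - task 3 (Implement): project_id=3 -> matches Nova
  - task 4 (Review): project_id=NULL, no match -> kept with NULL
  - task 5 (Plan): project_id=5 -> matches Zeta
  - task 6 (Design): project_id=4 -> matches Orion
  - task 7 (Setup): project_id=3 -> matches Nova
  - task 8 (Refactor): project_id=2 -> matches Nimbus
  - task 9 (Audit): project_id=3 -> matches Nova
All 9 rows appear; 1 has NULL project.

SQL:
SELECT a.name, b.name AS project
FROM tasks a
LEFT JOIN projects b ON a.project_id = b.id

Result:
name      | project
----------+--------
Deploy    | Nova   
Train     | Nova   
Implement | Nova   
Review    | NULL   
Plan      | Zeta   
Design    | Orion  
Setup     | Nova   
Refactor  | Nimbus 
Audit     | Nova   


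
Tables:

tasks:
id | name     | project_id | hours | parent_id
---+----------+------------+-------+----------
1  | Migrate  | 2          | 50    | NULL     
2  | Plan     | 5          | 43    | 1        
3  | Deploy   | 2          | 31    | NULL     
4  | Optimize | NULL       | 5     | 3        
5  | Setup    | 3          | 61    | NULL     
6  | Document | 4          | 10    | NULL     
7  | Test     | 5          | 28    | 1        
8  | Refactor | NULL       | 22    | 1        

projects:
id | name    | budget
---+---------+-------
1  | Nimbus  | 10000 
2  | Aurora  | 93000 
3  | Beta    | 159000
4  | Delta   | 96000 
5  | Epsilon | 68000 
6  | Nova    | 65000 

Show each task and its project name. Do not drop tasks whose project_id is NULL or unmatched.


LEFT JOIN keeps every row from tasks (the left table); where project_id has no match in projects, the project columns become NULL. Walk through each task:
  - task 1 (Migrate): project_id=2 -> matches Aurora
  - task 2 (Plan): project_id=5 -> matches Epsilon
  - task 3 (Deploy): project_id=2 -> matches Aurora
  - task 4 (Optimize): project_id=NULL, no match -> kept with NULL
  - task 5 (Setup): project_id=3 -> matches Beta
  - task 6 (Document): project_id=4 -> matches Delta
  - task 7 (Test): project_id=5 -> matches Epsilon
  - task 8 (Refactor): project_id=NULL, no match -> kept with NULL
All 8 rows appear; 2 have NULL project.

SQL:
SELECT a.name, b.name AS project
FROM tasks a
LEFT JOIN projects b ON a.project_id = b.id

Result:
name     | project
---------+--------
Migrate  | Aurora 
Plan     | Epsilon
Deploy   | Aurora 
Optimize | NULL   
Setup    | Beta   
Document | Delta  
Test     | Epsilon
Refactor | NULL   


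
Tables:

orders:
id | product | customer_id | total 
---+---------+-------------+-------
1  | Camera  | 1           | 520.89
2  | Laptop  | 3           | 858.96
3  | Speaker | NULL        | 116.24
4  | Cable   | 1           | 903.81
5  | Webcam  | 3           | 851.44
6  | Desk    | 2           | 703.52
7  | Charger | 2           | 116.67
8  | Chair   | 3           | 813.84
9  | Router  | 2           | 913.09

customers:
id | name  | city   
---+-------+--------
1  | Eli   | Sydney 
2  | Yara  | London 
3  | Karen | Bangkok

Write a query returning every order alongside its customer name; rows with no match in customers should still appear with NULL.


LEFT JOIN keeps every row from orders (the left table); where customer_id has no match in customers, the customer columns become NULL. Walk through each order:
  - order 1 (Camera): customer_id=1 -> matches Eli
  - order 2 (Laptop): customer_id=3 -> matches Karen
  - order 3 (Speaker): customer_id=NULL, no match -> kept with NULL
  - order 4 (Cable): customer_id=1 -> matches Eli
  - order 5 (Webcam): customer_id=3 -> matches Karen
  - order 6 (Desk): customer_id=2 -> matches Yara
  - order 7 (Charger): customer_id=2 -> matches Yara
  - order 8 (Chair): customer_id=3 -> matches Karen
  - order 9 (Router): customer_id=2 -> matches Yara
All 9 rows appear; 1 has NULL customer.

SQL:
SELECT a.product, b.name AS customer
FROM orders a
LEFT JOIN customers b ON a.customer_id = b.id

Result:
product | customer
--------+---------
Camera  | Eli     
Laptop  | Karen   
Speaker | NULL    
Cable   | Eli     
Webcam  | Karen   
Desk    | Yara    
Charger | Yara    
Chair   | Karen   
Router  | Yara    


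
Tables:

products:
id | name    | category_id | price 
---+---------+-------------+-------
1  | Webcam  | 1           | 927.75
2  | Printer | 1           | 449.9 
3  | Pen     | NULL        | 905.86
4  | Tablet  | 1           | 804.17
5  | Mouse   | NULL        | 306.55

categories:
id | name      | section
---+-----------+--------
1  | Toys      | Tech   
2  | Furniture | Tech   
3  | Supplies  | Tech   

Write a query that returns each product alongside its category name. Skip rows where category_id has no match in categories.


INNER JOIN keeps only products rows whose category_id matches an id in categories. Walk through each product:
  - product 1 (Webcam): category_id=1 -> matches Toys
  - product 2 (Printer): category_id=1 -> matches Toys
  - product 3 (Pen): category_id=NULL, no match -> dropped
  - product 4 (Tablet): category_id=1 -> matches Toys
  - product 5 (Mouse): category_id=NULL, no match -> dropped
So 2 of 5 rows are dropped.

SQL:
SELECT a.name, b.name AS category
FROM products a
INNER JOIN categories b ON a.category_id = b.id

Result:
name    | category
--------+---------
Webcam  | Toys    
Printer | Toys    
Tablet  | Toys    


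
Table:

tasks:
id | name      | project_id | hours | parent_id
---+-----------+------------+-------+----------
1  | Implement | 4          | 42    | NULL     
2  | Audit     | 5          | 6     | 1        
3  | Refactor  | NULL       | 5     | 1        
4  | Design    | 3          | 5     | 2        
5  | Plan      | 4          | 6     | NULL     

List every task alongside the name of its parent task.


This is a self-join: tasks is joined to a second copy of itself, matching each row's parent_id to another row's id. Use LEFT JOIN so rows with parent_id=NULL are kept.
  - task 1 (Implement): parent_id=NULL -> NULL
  - task 2 (Audit): parent_id=1 -> Implement
  - task 3 (Refactor): parent_id=1 -> Implement
  - task 4 (Design): parent_id=2 -> Audit
  - task 5 (Plan): parent_id=NULL -> NULL

SQL:
SELECT a.name AS item, b.name AS parent
FROM tasks a
LEFT JOIN tasks b ON a.parent_id = b.id

Result:
item      | parent   
----------+----------
Implement | NULL     
Audit     | Implement
Refactor  | Implement
Design    | Audit    
Plan      | NULL     


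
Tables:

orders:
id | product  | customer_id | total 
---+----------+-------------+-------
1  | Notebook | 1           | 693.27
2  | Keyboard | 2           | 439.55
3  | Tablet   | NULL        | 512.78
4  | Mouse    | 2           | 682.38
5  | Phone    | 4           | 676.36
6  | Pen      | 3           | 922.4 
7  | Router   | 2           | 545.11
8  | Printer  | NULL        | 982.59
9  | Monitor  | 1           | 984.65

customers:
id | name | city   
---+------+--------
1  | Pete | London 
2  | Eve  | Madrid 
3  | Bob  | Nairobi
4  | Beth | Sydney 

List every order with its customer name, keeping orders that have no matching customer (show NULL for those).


LEFT JOIN keeps every row from orders (the left table); where customer_id has no match in customers, the customer columns become NULL. Walk through each order:
  - order 1 (Notebook): customer_id=1 -> matches Pete
  - order 2 (Keyboard): customer_id=2 -> matches Eve
  - order 3 (Tablet): customer_id=NULL, no match -> kept with NULL
  - order 4 (Mouse): customer_id=2 -> matches Eve
  - order 5 (Phone): customer_id=4 -> matches Beth
  - order 6 (Pen): customer_id=3 -> matches Bob
  - order 7 (Router): customer_id=2 -> matches Eve
  - order 8 (Printer): customer_id=NULL, no match -> kept with NULL
  - order 9 (Monitor): customer_id=1 -> matches Pete
All 9 rows appear; 2 have NULL customer.

SQL:
SELECT a.product, b.name AS customer
FROM orders a
LEFT JOIN customers b ON a.customer_id = b.id

Result:
product  | customer
---------+---------
Notebook | Pete    
Keyboard | Eve     
Tablet   | NULL    
Mouse    | Eve     
Phone    | Beth    
Pen      | Bob     
Router   | Eve     
Printer  | NULL    
Monitor  | Pete    


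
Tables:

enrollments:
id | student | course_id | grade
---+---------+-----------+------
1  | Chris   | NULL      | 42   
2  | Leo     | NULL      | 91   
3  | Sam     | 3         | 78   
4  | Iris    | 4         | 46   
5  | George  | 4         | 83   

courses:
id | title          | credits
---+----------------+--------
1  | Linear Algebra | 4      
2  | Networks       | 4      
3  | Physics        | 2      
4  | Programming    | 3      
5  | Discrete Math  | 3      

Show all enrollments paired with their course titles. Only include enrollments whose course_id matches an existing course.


INNER JOIN keeps only enrollments rows whose course_id matches an id in courses. Walk through each enrollment:
  - enrollment 1 (Chris): course_id=NULL, no match -> dropped
  - enrollment 2 (Leo): course_id=NULL, no match -> dropped
  - enrollment 3 (Sam): course_id=3 -> matches Physics
  - enrollment 4 (Iris): course_id=4 -> matches Programming
  - enrollment 5 (George): course_id=4 -> matches Programming
So 2 of 5 rows are dropped.

SQL:
SELECT a.student, b.title AS course
FROM enrollments a
INNER JOIN courses b ON a.course_id = b.id

Result:
student | course     
--------+------------
Sam     | Physics    
Iris    | Programming
George  | Programming


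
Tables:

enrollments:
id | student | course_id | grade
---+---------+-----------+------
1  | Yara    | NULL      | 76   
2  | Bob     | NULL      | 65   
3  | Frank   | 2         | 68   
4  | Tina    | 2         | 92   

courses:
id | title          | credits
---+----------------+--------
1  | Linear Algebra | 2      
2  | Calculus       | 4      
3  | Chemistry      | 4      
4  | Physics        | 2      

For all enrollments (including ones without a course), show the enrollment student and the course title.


LEFT JOIN keeps every row from enrollments (the left table); where course_id has no match in courses, the course columns become NULL. Walk through each enrollment:
  - enrollment 1 (Yara): course_id=NULL, no match -> kept with NULL
  - enrollment 2 (Bob): course_id=NULL, no match -> kept with NULL
  - enrollment 3 (Frank): course_id=2 -> matches Calculus
  - enrollment 4 (Tina): course_id=2 -> matches Calculus
All 4 rows appear; 2 have NULL course.

SQL:
SELECT a.student, b.title AS course
FROM enrollments a
LEFT JOIN courses b ON a.course_id = b.id

Result:
student | course  
--------+---------
Yara    | NULL    
Bob     | NULL    
Frank   | Calculus
Tina    | Calculus


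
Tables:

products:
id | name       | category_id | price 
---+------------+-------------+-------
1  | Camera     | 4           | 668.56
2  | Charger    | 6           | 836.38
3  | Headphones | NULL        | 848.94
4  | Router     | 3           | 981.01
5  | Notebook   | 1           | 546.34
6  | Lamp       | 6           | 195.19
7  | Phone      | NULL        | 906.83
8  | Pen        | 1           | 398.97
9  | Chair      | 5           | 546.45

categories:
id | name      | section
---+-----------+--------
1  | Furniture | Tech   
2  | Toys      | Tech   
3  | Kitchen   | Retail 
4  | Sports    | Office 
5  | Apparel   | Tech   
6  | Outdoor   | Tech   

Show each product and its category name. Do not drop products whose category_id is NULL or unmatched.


LEFT JOIN keeps every row from products (the left table); where category_id has no match in categories, the category columns become NULL. Walk through each product:
  - product 1 (Camera): category_id=4 -> matches Sports
  - product 2 (Charger): category_id=6 -> matches Outdoor
  - product 3 (Headphones): category_id=NULL, no match -> kept with NULL
  - product 4 (Router): category_id=3 -> matches Kitchen
  - product 5 (Notebook): category_id=1 -> matches Furniture
  - product 6 (Lamp): category_id=6 -> matches Outdoor
  - product 7 (Phone): category_id=NULL, no match -> kept with NULL
  - product 8 (Pen): category_id=1 -> matches Furniture
  - product 9 (Chair): category_id=5 -> matches Apparel
All 9 rows appear; 2 have NULL category.

SQL:
SELECT a.name, b.name AS category
FROM products a
LEFT JOIN categories b ON a.category_id = b.id

Result:
name       | category 
-----------+----------
Camera     | Sports   
Charger    | Outdoor  
Headphones | NULL     
Router     | Kitchen  
Notebook   | Furniture
Lamp       | Outdoor  
Phone      | NULL     
Pen        | Furniture
Chair      | Apparel  


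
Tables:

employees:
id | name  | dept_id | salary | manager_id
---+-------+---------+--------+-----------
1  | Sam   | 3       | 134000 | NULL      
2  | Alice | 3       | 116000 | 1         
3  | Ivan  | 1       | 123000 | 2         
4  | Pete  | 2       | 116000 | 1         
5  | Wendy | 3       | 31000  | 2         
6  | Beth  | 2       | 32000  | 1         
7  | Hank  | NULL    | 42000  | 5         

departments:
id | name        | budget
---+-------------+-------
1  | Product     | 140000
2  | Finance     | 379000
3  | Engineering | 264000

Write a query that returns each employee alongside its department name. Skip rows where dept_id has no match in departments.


INNER JOIN keeps only employees rows whose dept_id matches an id in departments. Walk through each employee:
  - employee 1 (Sam): dept_id=3 -> matches Engineering
  - employee 2 (Alice): dept_id=3 -> matches Engineering
  - employee 3 (Ivan): dept_id=1 -> matches Product
  - employee 4 (Pete): dept_id=2 -> matches Finance
  - employee 5 (Wendy): dept_id=3 -> matches Engineering
  - employee 6 (Beth): dept_id=2 -> matches Finance
  - employee 7 (Hank): dept_id=NULL, no match -> dropped
So 1 of 7 rows is dropped.

SQL:
SELECT a.name, b.name AS department
FROM employees a
INNER JOIN departments b ON a.dept_id = b.id

Result:
name  | department 
------+------------
Sam   | Engineering
Alice | Engineering
Ivan  | Product    
Pete  | Finance    
Wendy | Engineering
Beth  | Finance    


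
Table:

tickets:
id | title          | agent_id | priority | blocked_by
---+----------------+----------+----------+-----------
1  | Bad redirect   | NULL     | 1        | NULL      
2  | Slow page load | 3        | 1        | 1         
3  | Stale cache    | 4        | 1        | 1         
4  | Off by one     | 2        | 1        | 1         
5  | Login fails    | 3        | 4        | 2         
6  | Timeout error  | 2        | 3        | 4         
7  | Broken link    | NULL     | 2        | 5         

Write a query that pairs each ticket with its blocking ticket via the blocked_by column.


This is a self-join: tickets is joined to a second copy of itself, matching each row's blocked_by to another row's id. Use LEFT JOIN so rows with blocked_by=NULL are kept.
  - ticket 1 (Bad redirect): blocked_by=NULL -> NULL
  - ticket 2 (Slow page load): blocked_by=1 -> Bad redirect
  - ticket 3 (Stale cache): blocked_by=1 -> Bad redirect
  - ticket 4 (Off by one): blocked_by=1 -> Bad redirect
  - ticket 5 (Login fails): blocked_by=2 -> Slow page load
  - ticket 6 (Timeout error): blocked_by=4 -> Off by one
  - ticket 7 (Broken link): blocked_by=5 -> Login fails

SQL:
SELECT a.title AS item, b.title AS blocked_by
FROM tickets a
LEFT JOIN tickets b ON a.blocked_by = b.id

Result:
item           | blocked_by    
---------------+---------------
Bad redirect   | NULL          
Slow page load | Bad redirect  
Stale cache    | Bad redirect  
Off by one     | Bad redirect  
Login fails    | Slow page load
Timeout error  | Off by one    
Broken link    | Login fails   


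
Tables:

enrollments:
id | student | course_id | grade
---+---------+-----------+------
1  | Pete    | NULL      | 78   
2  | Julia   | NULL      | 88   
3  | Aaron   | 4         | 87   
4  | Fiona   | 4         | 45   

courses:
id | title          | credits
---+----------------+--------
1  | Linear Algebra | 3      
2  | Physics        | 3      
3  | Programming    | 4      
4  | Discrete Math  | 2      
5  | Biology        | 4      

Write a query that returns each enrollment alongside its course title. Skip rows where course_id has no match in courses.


INNER JOIN keeps only enrollments rows whose course_id matches an id in courses. Walk through each enrollment:
  - enrollment 1 (Pete): course_id=NULL, no match -> dropped
  - enrollment 2 (Julia): course_id=NULL, no match -> dropped
  - enrollment 3 (Aaron): course_id=4 -> matches Discrete Math
  - enrollment 4 (Fiona): course_id=4 -> matches Discrete Math
So 2 of 4 rows are dropped.

SQL:
SELECT a.student, b.title AS course
FROM enrollments a
INNER JOIN courses b ON a.course_id = b.id

Result:
student | course       
--------+--------------
Aaron   | Discrete Math
Fiona   | Discrete Math


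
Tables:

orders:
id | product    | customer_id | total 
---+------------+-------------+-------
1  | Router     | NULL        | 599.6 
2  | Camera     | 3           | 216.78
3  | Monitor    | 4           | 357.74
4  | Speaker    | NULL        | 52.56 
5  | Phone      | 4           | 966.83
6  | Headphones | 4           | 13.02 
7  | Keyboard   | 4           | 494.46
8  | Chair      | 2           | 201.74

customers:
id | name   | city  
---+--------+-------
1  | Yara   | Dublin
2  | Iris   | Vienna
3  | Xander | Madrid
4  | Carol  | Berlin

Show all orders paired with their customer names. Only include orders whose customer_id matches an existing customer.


INNER JOIN keeps only orders rows whose customer_id matches an id in customers. Walk through each order:
  - order 1 (Router): customer_id=NULL, no match -> dropped
  - order 2 (Camera): customer_id=3 -> matches Xander
  - order 3 (Monitor): customer_id=4 -> matches Carol
  - order 4 (Speaker): customer_id=NULL, no match -> dropped
  - order 5 (Phone): customer_id=4 -> matches Carol
  - order 6 (Headphones): customer_id=4 -> matches Carol
  - order 7 (Keyboard): customer_id=4 -> matches Carol
  - order 8 (Chair): customer_id=2 -> matches Iris
So 2 of 8 rows are dropped.

SQL:
SELECT a.product, b.name AS customer
FROM orders a
INNER JOIN customers b ON a.customer_id = b.id

Result:
product    | customer
-----------+---------
Camera     | Xander  
Monitor    | Carol   
Phone      | Carol   
Headphones | Carol   
Keyboard   | Carol   
Chair      | Iris    


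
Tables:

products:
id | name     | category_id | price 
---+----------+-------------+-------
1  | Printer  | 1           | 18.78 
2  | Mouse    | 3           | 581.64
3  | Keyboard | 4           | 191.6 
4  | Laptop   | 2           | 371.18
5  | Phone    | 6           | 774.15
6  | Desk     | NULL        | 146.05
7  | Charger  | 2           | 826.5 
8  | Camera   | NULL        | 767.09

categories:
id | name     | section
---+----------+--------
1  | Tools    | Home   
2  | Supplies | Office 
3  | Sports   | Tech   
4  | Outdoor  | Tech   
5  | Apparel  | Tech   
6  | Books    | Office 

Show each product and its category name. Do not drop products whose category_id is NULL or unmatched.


LEFT JOIN keeps every row from products (the left table); where category_id has no match in categories, the category columns become NULL. Walk through each product:
  - product 1 (Printer): category_id=1 -> matches Tools
  - product 2 (Mouse): category_id=3 -> matches Sports
  - product 3 (Keyboard): category_id=4 -> matches Outdoor
  - product 4 (Laptop): category_id=2 -> matches Supplies
  - product 5 (Phone): category_id=6 -> matches Books
  - product 6 (Desk): category_id=NULL, no match -> kept with NULL
  - product 7 (Charger): category_id=2 -> matches Supplies
  - product 8 (Camera): category_id=NULL, no match -> kept with NULL
All 8 rows appear; 2 have NULL category.

SQL:
SELECT a.name, b.name AS category
FROM products a
LEFT JOIN categories b ON a.category_id = b.id

Result:
name     | category
---------+---------
Printer  | Tools   
Mouse    | Sports  
Keyboard | Outdoor 
Laptop   | Supplies
Phone    | Books   
Desk     | NULL    
Charger  | Supplies
Camera   | NULL    


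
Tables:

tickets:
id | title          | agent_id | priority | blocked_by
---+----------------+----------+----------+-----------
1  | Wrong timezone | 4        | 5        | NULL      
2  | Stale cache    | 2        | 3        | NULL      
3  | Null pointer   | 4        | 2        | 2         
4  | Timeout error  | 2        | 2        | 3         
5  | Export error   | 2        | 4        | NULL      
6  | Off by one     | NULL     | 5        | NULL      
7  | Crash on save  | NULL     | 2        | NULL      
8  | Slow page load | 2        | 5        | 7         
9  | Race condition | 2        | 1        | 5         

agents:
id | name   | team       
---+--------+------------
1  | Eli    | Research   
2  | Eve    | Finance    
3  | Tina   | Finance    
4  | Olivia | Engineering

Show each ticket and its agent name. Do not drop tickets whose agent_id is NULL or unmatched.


LEFT JOIN keeps every row from tickets (the left table); where agent_id has no match in agents, the agent columns become NULL. Walk through each ticket:
  - ticket 1 (Wrong timezone): agent_id=4 -> matches Olivia
  - ticket 2 (Stale cache): agent_id=2 -> matches Eve
  - ticket 3 (Null pointer): agent_id=4 -> matches Olivia
  - ticket 4 (Timeout error): agent_id=2 -> matches Eve
  - ticket 5 (Export error): agent_id=2 -> matches Eve
  - ticket 6 (Off by one): agent_id=NULL, no match -> kept with NULL
  - ticket 7 (Crash on save): agent_id=NULL, no match -> kept with NULL
  - ticket 8 (Slow page load): agent_id=2 -> matches Eve
  - ticket 9 (Race condition): agent_id=2 -> matches Eve
All 9 rows appear; 2 have NULL agent.

SQL:
SELECT a.title, b.name AS agent
FROM tickets a
LEFT JOIN agents b ON a.agent_id = b.id

Result:
title          | agent 
---------------+-------
Wrong timezone | Olivia
Stale cache    | Eve   
Null pointer   | Olivia
Timeout error  | Eve   
Export error   | Eve   
Off by one     | NULL  
Crash on save  | NULL  
Slow page load | Eve   
Race condition | Eve   


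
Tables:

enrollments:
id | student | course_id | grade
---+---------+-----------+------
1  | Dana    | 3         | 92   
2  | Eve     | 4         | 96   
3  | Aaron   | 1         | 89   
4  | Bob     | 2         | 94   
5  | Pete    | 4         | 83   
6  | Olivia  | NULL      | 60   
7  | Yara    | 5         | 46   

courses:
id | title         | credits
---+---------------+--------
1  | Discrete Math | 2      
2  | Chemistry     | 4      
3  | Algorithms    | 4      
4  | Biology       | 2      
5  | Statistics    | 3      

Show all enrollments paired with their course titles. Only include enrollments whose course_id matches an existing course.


INNER JOIN keeps only enrollments rows whose course_id matches an id in courses. Walk through each enrollment:
  - enrollment 1 (Dana): course_id=3 -> matches Algorithms
  - enrollment 2 (Eve): course_id=4 -> matches Biology
  - enrollment 3 (Aaron): course_id=1 -> matches Discrete Math
  - enrollment 4 (Bob): course_id=2 -> matches Chemistry
  - enrollment 5 (Pete): course_id=4 -> matches Biology
  - enrollment 6 (Olivia): course_id=NULL, no match -> dropped
  - enrollment 7 (Yara): course_id=5 -> matches Statistics
So 1 of 7 rows is dropped.

SQL:
SELECT a.student, b.title AS course
FROM enrollments a
INNER JOIN courses b ON a.course_id = b.id

Result:
student | course       
--------+--------------
Dana    | Algorithms   
Eve     | Biology      
Aaron   | Discrete Math
Bob     | Chemistry    
Pete    | Biology      
Yara    | Statistics   


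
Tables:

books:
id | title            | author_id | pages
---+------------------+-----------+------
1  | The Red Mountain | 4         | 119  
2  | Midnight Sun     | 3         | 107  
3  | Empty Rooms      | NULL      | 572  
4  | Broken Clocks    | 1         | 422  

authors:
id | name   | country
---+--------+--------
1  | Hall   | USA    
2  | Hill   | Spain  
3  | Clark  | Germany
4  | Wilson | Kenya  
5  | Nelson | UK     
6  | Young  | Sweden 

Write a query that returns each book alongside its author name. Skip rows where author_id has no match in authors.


INNER JOIN keeps only books rows whose author_id matches an id in authors. Walk through each book:
  - book 1 (The Red Mountain): author_id=4 -> matches Wilson
  - book 2 (Midnight Sun): author_id=3 -> matches Clark
  - book 3 (Empty Rooms): author_id=NULL, no match -> dropped
  - book 4 (Broken Clocks): author_id=1 -> matches Hall
So 1 of 4 rows is dropped.

SQL:
SELECT a.title, b.name AS author
FROM books a
INNER JOIN authors b ON a.author_id = b.id

Result:
title            | author
-----------------+-------
The Red Mountain | Wilson
Midnight Sun     | Clark 
Broken Clocks    | Hall  


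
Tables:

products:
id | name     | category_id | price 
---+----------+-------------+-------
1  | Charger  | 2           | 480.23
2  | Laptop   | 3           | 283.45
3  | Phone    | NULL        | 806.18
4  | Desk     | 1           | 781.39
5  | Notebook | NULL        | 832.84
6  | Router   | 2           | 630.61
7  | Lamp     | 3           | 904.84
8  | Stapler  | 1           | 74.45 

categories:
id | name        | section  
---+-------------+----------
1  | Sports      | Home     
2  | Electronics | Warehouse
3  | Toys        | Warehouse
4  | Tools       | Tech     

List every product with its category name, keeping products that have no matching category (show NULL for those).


LEFT JOIN keeps every row from products (the left table); where category_id has no match in categories, the category columns become NULL. Walk through each product:
  - product 1 (Charger): category_id=2 -> matches Electronics
  - product 2 (Laptop): category_id=3 -> matches Toys
  - product 3 (Phone): category_id=NULL, no match -> kept with NULL
  - product 4 (Desk): category_id=1 -> matches Sports
  - product 5 (Notebook): category_id=NULL, no match -> kept with NULL
  - product 6 (Router): category_id=2 -> matches Electronics
  - product 7 (Lamp): category_id=3 -> matches Toys
  - product 8 (Stapler): category_id=1 -> matches Sports
All 8 rows appear; 2 have NULL category.

SQL:
SELECT a.name, b.name AS category
FROM products a
LEFT JOIN categories b ON a.category_id = b.id

Result:
name     | category   
---------+------------
Charger  | Electronics
Laptop   | Toys       
Phone    | NULL       
Desk     | Sports     
Notebook | NULL       
Router   | Electronics
Lamp     | Toys       
Stapler  | Sports     


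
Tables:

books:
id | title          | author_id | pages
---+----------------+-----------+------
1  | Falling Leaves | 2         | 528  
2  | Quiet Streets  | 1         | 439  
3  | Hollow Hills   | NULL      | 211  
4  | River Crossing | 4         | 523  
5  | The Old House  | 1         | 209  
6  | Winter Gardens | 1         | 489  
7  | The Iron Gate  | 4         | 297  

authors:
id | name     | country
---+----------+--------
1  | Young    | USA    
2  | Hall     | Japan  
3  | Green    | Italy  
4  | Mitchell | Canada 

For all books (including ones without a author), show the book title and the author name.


LEFT JOIN keeps every row from books (the left table); where author_id has no match in authors, the author columns become NULL. Walk through each book:
  - book 1 (Falling Leaves): author_id=2 -> matches Hall
  - book 2 (Quiet Streets): author_id=1 -> matches Young
  - book 3 (Hollow Hills): author_id=NULL, no match -> kept with NULL
  - book 4 (River Crossing): author_id=4 -> matches Mitchell
  - book 5 (The Old House): author_id=1 -> matches Young
  - book 6 (Winter Gardens): author_id=1 -> matches Young
  - book 7 (The Iron Gate): author_id=4 -> matches Mitchell
All 7 rows appear; 1 has NULL author.

SQL:
SELECT a.title, b.name AS author
FROM books a
LEFT JOIN authors b ON a.author_id = b.id

Result:
title          | author  
---------------+---------
Falling Leaves | Hall    
Quiet Streets  | Young   
Hollow Hills   | NULL    
River Crossing | Mitchell
The Old House  | Young   
Winter Gardens | Young   
The Iron Gate  | Mitchell


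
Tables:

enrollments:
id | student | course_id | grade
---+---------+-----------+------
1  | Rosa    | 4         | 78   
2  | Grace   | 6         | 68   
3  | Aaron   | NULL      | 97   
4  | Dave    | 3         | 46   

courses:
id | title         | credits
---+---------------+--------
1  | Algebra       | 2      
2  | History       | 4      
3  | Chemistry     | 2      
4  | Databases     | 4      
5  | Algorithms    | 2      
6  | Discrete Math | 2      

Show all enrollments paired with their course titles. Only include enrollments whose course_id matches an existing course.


INNER JOIN keeps only enrollments rows whose course_id matches an id in courses. Walk through each enrollment:
  - enrollment 1 (Rosa): course_id=4 -> matches Databases
  - enrollment 2 (Grace): course_id=6 -> matches Discrete Math
  - enrollment 3 (Aaron): course_id=NULL, no match -> dropped
  - enrollment 4 (Dave): course_id=3 -> matches Chemistry
So 1 of 4 rows is dropped.

SQL:
SELECT a.student, b.title AS course
FROM enrollments a
INNER JOIN courses b ON a.course_id = b.id

Result:
student | course       
--------+--------------
Rosa    | Databases    
Grace   | Discrete Math
Dave    | Chemistry    


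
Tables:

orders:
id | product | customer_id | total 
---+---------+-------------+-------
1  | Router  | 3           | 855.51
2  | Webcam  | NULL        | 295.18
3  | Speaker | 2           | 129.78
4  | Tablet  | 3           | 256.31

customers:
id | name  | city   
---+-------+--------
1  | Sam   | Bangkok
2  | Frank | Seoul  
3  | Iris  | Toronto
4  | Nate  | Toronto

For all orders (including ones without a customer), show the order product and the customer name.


LEFT JOIN keeps every row from orders (the left table); where customer_id has no match in customers, the customer columns become NULL. Walk through each order:
  - order 1 (Router): customer_id=3 -> matches Iris
  - order 2 (Webcam): customer_id=NULL, no match -> kept with NULL
  - order 3 (Speaker): customer_id=2 -> matches Frank
  - order 4 (Tablet): customer_id=3 -> matches Iris
All 4 rows appear; 1 has NULL customer.

SQL:
SELECT a.product, b.name AS customer
FROM orders a
LEFT JOIN customers b ON a.customer_id = b.id

Result:
product | customer
--------+---------
Router  | Iris    
Webcam  | NULL    
Speaker | Frank   
Tablet  | Iris    


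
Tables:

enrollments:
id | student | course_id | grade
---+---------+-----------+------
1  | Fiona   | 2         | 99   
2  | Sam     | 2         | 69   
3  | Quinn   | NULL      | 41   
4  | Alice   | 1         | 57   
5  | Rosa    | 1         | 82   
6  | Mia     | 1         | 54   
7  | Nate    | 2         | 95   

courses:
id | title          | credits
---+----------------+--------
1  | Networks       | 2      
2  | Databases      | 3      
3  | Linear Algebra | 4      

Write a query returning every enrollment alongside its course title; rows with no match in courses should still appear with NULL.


LEFT JOIN keeps every row from enrollments (the left table); where course_id has no match in courses, the course columns become NULL. Walk through each enrollment:
  - enrollment 1 (Fiona): course_id=2 -> matches Databases
  - enrollment 2 (Sam): course_id=2 -> matches Databases
  - enrollment 3 (Quinn): course_id=NULL, no match -> kept with NULL
  - enrollment 4 (Alice): course_id=1 -> matches Networks
  - enrollment 5 (Rosa): course_id=1 -> matches Networks
  - enrollment 6 (Mia): course_id=1 -> matches Networks
  - enrollment 7 (Nate): course_id=2 -> matches Databases
All 7 rows appear; 1 has NULL course.

SQL:
SELECT a.student, b.title AS course
FROM enrollments a
LEFT JOIN courses b ON a.course_id = b.id

Result:
student | course   
--------+----------
Fiona   | Databases
Sam     | Databases
Quinn   | NULL     
Alice   | Networks 
Rosa    | Networks 
Mia     | Networks 
Nate    | Databases


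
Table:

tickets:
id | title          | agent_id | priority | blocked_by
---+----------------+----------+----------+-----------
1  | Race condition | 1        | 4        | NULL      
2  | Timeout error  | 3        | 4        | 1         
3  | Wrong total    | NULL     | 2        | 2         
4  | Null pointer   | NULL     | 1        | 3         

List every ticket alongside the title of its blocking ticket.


This is a self-join: tickets is joined to a second copy of itself, matching each row's blocked_by to another row's id. Use LEFT JOIN so rows with blocked_by=NULL are kept.
  - ticket 1 (Race condition): blocked_by=NULL -> NULL
  - ticket 2 (Timeout error): blocked_by=1 -> Race condition
  - ticket 3 (Wrong total): blocked_by=2 -> Timeout error
  - ticket 4 (Null pointer): blocked_by=3 -> Wrong total

SQL:
SELECT a.title AS item, b.title AS blocked_by
FROM tickets a
LEFT JOIN tickets b ON a.blocked_by = b.id

Result:
item           | blocked_by    
---------------+---------------
Race condition | NULL          
Timeout error  | Race condition
Wrong total    | Timeout error 
Null pointer   | Wrong total   
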